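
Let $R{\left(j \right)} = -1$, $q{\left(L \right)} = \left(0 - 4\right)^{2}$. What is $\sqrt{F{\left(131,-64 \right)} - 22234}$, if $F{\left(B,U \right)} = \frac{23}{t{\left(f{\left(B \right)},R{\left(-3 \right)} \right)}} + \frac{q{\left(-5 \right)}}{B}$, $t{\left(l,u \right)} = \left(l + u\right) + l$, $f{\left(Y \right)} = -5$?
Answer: $\frac{7 i \sqrt{942297279}}{1441} \approx 149.12 i$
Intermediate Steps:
$q{\left(L \right)} = 16$ ($q{\left(L \right)} = \left(-4\right)^{2} = 16$)
$t{\left(l,u \right)} = u + 2 l$
$F{\left(B,U \right)} = - \frac{23}{11} + \frac{16}{B}$ ($F{\left(B,U \right)} = \frac{23}{-1 + 2 \left(-5\right)} + \frac{16}{B} = \frac{23}{-1 - 10} + \frac{16}{B} = \frac{23}{-11} + \frac{16}{B} = 23 \left(- \frac{1}{11}\right) + \frac{16}{B} = - \frac{23}{11} + \frac{16}{B}$)
$\sqrt{F{\left(131,-64 \right)} - 22234} = \sqrt{\left(- \frac{23}{11} + \frac{16}{131}\right) - 22234} = \sqrt{- \frac{2837}{1441} - 22234} = \sqrt{- \frac{32042031}{1441}} = \frac{7 i \sqrt{942297279}}{1441}$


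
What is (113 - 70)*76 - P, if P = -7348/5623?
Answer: 18383312/5623 ≈ 3269.3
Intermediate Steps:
P = -7348/5623 (P = -7348*1/5623 = -7348/5623 ≈ -1.3068)
(113 - 70)*76 - P = (113 - 70)*76 - 1*(-7348/5623) = 43*76 + 7348/5623 = 3268 + 7348/5623 = 18383312/5623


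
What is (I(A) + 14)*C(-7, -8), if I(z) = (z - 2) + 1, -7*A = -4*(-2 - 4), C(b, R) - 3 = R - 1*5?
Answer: -670/7 ≈ -95.714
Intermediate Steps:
C(b, R) = -2 + R (C(b, R) = 3 + (R - 1*5) = 3 + (R - 5) = 3 + (-5 + R) = -2 + R)
A = -24/7 (A = -(-4)*(-2 - 4)/7 = -(-4)*(-6)/7 = -1/7*24 = -24/7 ≈ -3.4286)
I(z) = -1 + z (I(z) = (-2 + z) + 1 = -1 + z)
(I(A) + 14)*C(-7, -8) = ((-1 - 24/7) + 14)*(-2 - 8) = (-31/7 + 14)*(-10) = (67/7)*(-10) = -670/7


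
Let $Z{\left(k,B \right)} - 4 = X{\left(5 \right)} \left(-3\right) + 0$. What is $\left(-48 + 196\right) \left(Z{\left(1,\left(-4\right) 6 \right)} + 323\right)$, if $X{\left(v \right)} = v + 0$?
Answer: $46176$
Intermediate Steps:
$X{\left(v \right)} = v$
$Z{\left(k,B \right)} = -11$ ($Z{\left(k,B \right)} = 4 + \left(5 \left(-3\right) + 0\right) = 4 + \left(-15 + 0\right) = 4 - 15 = -11$)
$\left(-48 + 196\right) \left(Z{\left(1,\left(-4\right) 6 \right)} + 323\right) = \left(-48 + 196\right) \left(-11 + 323\right) = 148 \cdot 312 = 46176$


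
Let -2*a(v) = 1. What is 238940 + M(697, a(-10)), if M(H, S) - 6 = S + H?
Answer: 479285/2 ≈ 2.3964e+5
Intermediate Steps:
a(v) = -1/2 (a(v) = -1/2*1 = -1/2)
M(H, S) = 6 + H + S (M(H, S) = 6 + (S + H) = 6 + (H + S) = 6 + H + S)
238940 + M(697, a(-10)) = 238940 + (6 + 697 - 1/2) = 238940 + 1405/2 = 479285/2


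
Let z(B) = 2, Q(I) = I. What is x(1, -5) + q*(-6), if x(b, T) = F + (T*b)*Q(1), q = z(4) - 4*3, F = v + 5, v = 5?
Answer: 65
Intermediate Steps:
F = 10 (F = 5 + 5 = 10)
q = -10 (q = 2 - 4*3 = 2 - 12 = -10)
x(b, T) = 10 + T*b (x(b, T) = 10 + (T*b)*1 = 10 + T*b)
x(1, -5) + q*(-6) = (10 - 5*1) - 10*(-6) = (10 - 5) + 60 = 5 + 60 = 65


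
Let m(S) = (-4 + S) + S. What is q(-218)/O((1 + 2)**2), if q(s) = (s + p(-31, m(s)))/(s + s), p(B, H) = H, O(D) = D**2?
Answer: 329/17658 ≈ 0.018632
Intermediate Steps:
m(S) = -4 + 2*S
q(s) = (-4 + 3*s)/(2*s) (q(s) = (s + (-4 + 2*s))/(s + s) = (-4 + 3*s)/((2*s)) = (-4 + 3*s)*(1/(2*s)) = (-4 + 3*s)/(2*s))
q(-218)/O((1 + 2)**2) = (3/2 - 2/(-218))/(((1 + 2)**2)**2) = (3/2 - 2*(-1/218))/((3**2)**2) = (3/2 + 1/109)/(9**2) = (329/218)/81 = (329/218)*(1/81) = 329/17658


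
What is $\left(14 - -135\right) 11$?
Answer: $1639$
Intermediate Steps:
$\left(14 - -135\right) 11 = \left(14 + 135\right) 11 = 149 \cdot 11 = 1639$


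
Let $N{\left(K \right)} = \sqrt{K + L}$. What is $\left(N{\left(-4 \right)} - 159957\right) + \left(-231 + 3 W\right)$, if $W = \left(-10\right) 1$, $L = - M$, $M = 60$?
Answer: $-160218 + 8 i \approx -1.6022 \cdot 10^{5} + 8.0 i$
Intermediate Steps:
$L = -60$ ($L = \left(-1\right) 60 = -60$)
$W = -10$
$N{\left(K \right)} = \sqrt{-60 + K}$ ($N{\left(K \right)} = \sqrt{K - 60} = \sqrt{-60 + K}$)
$\left(N{\left(-4 \right)} - 159957\right) + \left(-231 + 3 W\right) = \left(\sqrt{-60 - 4} - 159957\right) + \left(-231 + 3 \left(-10\right)\right) = \left(\sqrt{-64} - 159957\right) - 261 = \left(8 i - 159957\right) - 261 = \left(-159957 + 8 i\right) - 261 = -160218 + 8 i$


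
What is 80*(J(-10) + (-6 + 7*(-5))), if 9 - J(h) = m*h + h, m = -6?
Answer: -6560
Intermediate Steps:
J(h) = 9 + 5*h (J(h) = 9 - (-6*h + h) = 9 - (-5)*h = 9 + 5*h)
80*(J(-10) + (-6 + 7*(-5))) = 80*((9 + 5*(-10)) + (-6 + 7*(-5))) = 80*((9 - 50) + (-6 - 35)) = 80*(-41 - 41) = 80*(-82) = -6560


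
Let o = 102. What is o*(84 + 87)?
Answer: 17442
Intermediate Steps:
o*(84 + 87) = 102*(84 + 87) = 102*171 = 17442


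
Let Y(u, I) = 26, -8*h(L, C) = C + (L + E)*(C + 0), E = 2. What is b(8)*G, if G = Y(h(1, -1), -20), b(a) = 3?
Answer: 78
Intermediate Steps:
h(L, C) = -C/8 - C*(2 + L)/8 (h(L, C) = -(C + (L + 2)*(C + 0))/8 = -(C + (2 + L)*C)/8 = -(C + C*(2 + L))/8 = -C/8 - C*(2 + L)/8)
G = 26
b(8)*G = 3*26 = 78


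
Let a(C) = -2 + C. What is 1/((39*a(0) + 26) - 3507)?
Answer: -1/3559 ≈ -0.00028098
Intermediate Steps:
1/((39*a(0) + 26) - 3507) = 1/((39*(-2 + 0) + 26) - 3507) = 1/((39*(-2) + 26) - 3507) = 1/((-78 + 26) - 3507) = 1/(-52 - 3507) = 1/(-3559) = -1/3559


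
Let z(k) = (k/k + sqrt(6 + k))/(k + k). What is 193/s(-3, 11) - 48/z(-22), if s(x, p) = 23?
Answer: 51857/391 - 8448*I/17 ≈ 132.63 - 496.94*I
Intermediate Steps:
z(k) = (1 + sqrt(6 + k))/(2*k) (z(k) = (1 + sqrt(6 + k))/((2*k)) = (1 + sqrt(6 + k))*(1/(2*k)) = (1 + sqrt(6 + k))/(2*k))
193/s(-3, 11) - 48/z(-22) = 193/23 - 48*(-44/(1 + sqrt(6 - 22))) = 193*(1/23) - 48*(-44/(1 + sqrt(-16))) = 193/23 - (-2112/17 + 8448*I/17) = 193/23 - 48*1936*(-1/44 + I/11)/17 = 193/23 - 92928*(-1/44 + I/11)/17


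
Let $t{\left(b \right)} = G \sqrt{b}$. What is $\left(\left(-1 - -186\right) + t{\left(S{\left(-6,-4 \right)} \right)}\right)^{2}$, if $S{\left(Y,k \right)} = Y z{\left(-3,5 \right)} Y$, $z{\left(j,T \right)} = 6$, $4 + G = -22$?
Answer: $180241 - 57720 \sqrt{6} \approx 38856.0$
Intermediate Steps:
$G = -26$ ($G = -4 - 22 = -26$)
$S{\left(Y,k \right)} = 6 Y^{2}$ ($S{\left(Y,k \right)} = Y 6 Y = 6 Y Y = 6 Y^{2}$)
$t{\left(b \right)} = - 26 \sqrt{b}$
$\left(\left(-1 - -186\right) + t{\left(S{\left(-6,-4 \right)} \right)}\right)^{2} = \left(\left(-1 - -186\right) - 26 \sqrt{6 \left(-6\right)^{2}}\right)^{2} = \left(\left(-1 + 186\right) - 26 \sqrt{6 \cdot 36}\right)^{2} = \left(185 - 26 \sqrt{216}\right)^{2} = \left(185 - 26 \cdot 6 \sqrt{6}\right)^{2} = \left(185 - 156 \sqrt{6}\right)^{2}$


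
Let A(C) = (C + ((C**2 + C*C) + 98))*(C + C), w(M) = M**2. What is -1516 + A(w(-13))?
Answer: 19395966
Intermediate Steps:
A(C) = 2*C*(98 + C + 2*C**2) (A(C) = (C + ((C**2 + C**2) + 98))*(2*C) = (C + (2*C**2 + 98))*(2*C) = (C + (98 + 2*C**2))*(2*C) = (98 + C + 2*C**2)*(2*C) = 2*C*(98 + C + 2*C**2))
-1516 + A(w(-13)) = -1516 + 2*(-13)**2*(98 + (-13)**2 + 2*((-13)**2)**2) = -1516 + 2*169*(98 + 169 + 2*169**2) = -1516 + 2*169*(98 + 169 + 2*28561) = -1516 + 2*169*(98 + 169 + 57122) = -1516 + 2*169*57389 = -1516 + 19397482 = 19395966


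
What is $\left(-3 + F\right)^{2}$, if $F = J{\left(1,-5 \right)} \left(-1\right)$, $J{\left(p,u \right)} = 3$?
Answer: $36$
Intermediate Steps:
$F = -3$ ($F = 3 \left(-1\right) = -3$)
$\left(-3 + F\right)^{2} = \left(-3 - 3\right)^{2} = \left(-6\right)^{2} = 36$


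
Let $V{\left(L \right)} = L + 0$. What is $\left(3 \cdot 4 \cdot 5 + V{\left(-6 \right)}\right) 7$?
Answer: $378$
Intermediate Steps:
$V{\left(L \right)} = L$
$\left(3 \cdot 4 \cdot 5 + V{\left(-6 \right)}\right) 7 = \left(3 \cdot 4 \cdot 5 - 6\right) 7 = \left(12 \cdot 5 - 6\right) 7 = \left(60 - 6\right) 7 = 54 \cdot 7 = 378$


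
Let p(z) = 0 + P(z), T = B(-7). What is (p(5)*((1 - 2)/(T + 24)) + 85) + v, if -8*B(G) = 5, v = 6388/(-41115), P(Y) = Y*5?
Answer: 644105369/7688505 ≈ 83.775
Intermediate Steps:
P(Y) = 5*Y
v = -6388/41115 (v = 6388*(-1/41115) = -6388/41115 ≈ -0.15537)
B(G) = -5/8 (B(G) = -⅛*5 = -5/8)
T = -5/8 ≈ -0.62500
p(z) = 5*z (p(z) = 0 + 5*z = 5*z)
(p(5)*((1 - 2)/(T + 24)) + 85) + v = ((5*5)*((1 - 2)/(-5/8 + 24)) + 85) - 6388/41115 = (25*(-1/187/8) + 85) - 6388/41115 = (25*(-1*8/187) + 85) - 6388/41115 = (25*(-8/187) + 85) - 6388/41115 = (-200/187 + 85) - 6388/41115 = 15695/187 - 6388/41115 = 644105369/7688505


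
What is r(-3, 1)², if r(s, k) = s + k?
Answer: 4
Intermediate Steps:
r(s, k) = k + s
r(-3, 1)² = (1 - 3)² = (-2)² = 4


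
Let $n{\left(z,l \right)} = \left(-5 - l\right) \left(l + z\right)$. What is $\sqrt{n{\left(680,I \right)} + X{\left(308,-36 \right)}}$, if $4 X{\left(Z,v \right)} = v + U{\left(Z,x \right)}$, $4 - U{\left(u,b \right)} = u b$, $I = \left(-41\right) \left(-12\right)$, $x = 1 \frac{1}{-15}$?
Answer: $\frac{i \sqrt{131059545}}{15} \approx 763.21 i$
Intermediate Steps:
$x = - \frac{1}{15}$ ($x = 1 \left(- \frac{1}{15}\right) = - \frac{1}{15} \approx -0.066667$)
$I = 492$
$U{\left(u,b \right)} = 4 - b u$ ($U{\left(u,b \right)} = 4 - u b = 4 - b u$)
$X{\left(Z,v \right)} = 1 + \frac{v}{4} + \frac{Z}{60}$ ($X{\left(Z,v \right)} = \frac{v + \left(4 - - \frac{Z}{15}\right)}{4} = \frac{v + \left(4 + \frac{Z}{15}\right)}{4} = \frac{4 + v + \frac{Z}{15}}{4} = 1 + \frac{v}{4} + \frac{Z}{60}$)
$\sqrt{n{\left(680,I \right)} + X{\left(308,-36 \right)}} = \sqrt{\left(- 492^{2} - 2460 - 3400 - 492 \cdot 680\right) + \left(1 + \frac{1}{4} \left(-36\right) + \frac{1}{60} \cdot 308\right)} = \sqrt{\left(\left(-1\right) 242064 - 2460 - 3400 - 334560\right) + \left(1 - 9 + \frac{77}{15}\right)} = \sqrt{\left(-242064 - 2460 - 3400 - 334560\right) - \frac{43}{15}} = \sqrt{-582484 - \frac{43}{15}} = \sqrt{- \frac{8737303}{15}} = \frac{i \sqrt{131059545}}{15}$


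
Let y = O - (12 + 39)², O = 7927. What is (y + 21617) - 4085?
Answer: 22858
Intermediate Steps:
y = 5326 (y = 7927 - (12 + 39)² = 7927 - 1*51² = 7927 - 1*2601 = 7927 - 2601 = 5326)
(y + 21617) - 4085 = (5326 + 21617) - 4085 = 26943 - 4085 = 22858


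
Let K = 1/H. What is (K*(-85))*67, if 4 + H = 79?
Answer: -1139/15 ≈ -75.933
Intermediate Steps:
H = 75 (H = -4 + 79 = 75)
K = 1/75 ≈ 0.013333
(K*(-85))*67 = ((1/75)*(-85))*67 = -17/15*67 = -1139/15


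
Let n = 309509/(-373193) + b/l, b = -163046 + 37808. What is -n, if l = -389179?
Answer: 73716458177/145238878547 ≈ 0.50755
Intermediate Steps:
b = -125238
n = -73716458177/145238878547 (n = 309509/(-373193) - 125238/(-389179) = 309509*(-1/373193) - 125238*(-1/389179) = -309509/373193 + 125238/389179 = -73716458177/145238878547 ≈ -0.50755)
-n = -1*(-73716458177/145238878547) = 73716458177/145238878547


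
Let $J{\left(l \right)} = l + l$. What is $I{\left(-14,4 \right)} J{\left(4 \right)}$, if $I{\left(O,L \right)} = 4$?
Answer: $32$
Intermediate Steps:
$J{\left(l \right)} = 2 l$
$I{\left(-14,4 \right)} J{\left(4 \right)} = 4 \cdot 2 \cdot 4 = 4 \cdot 8 = 32$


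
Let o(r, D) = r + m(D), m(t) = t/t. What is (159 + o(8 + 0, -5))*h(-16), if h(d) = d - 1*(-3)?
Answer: -2184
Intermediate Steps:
m(t) = 1
h(d) = 3 + d (h(d) = d + 3 = 3 + d)
o(r, D) = 1 + r (o(r, D) = r + 1 = 1 + r)
(159 + o(8 + 0, -5))*h(-16) = (159 + (1 + (8 + 0)))*(3 - 16) = (159 + (1 + 8))*(-13) = (159 + 9)*(-13) = 168*(-13) = -2184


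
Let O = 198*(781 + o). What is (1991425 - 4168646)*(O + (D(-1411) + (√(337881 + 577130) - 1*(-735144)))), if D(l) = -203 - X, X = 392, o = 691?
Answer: -2233839632105 - 2177221*√915011 ≈ -2.2359e+12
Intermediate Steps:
O = 291456 (O = 198*(781 + 691) = 198*1472 = 291456)
D(l) = -595 (D(l) = -203 - 1*392 = -203 - 392 = -595)
(1991425 - 4168646)*(O + (D(-1411) + (√(337881 + 577130) - 1*(-735144)))) = (1991425 - 4168646)*(291456 + (-595 + (√(337881 + 577130) - 1*(-735144)))) = -2177221*(291456 + (-595 + (√915011 + 735144))) = -2177221*(291456 + (-595 + (735144 + √915011))) = -2177221*(291456 + (734549 + √915011)) = -2177221*(1026005 + √915011) = -2233839632105 - 2177221*√915011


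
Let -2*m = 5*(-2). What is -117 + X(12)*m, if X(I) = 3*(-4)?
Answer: -177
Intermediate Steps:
X(I) = -12
m = 5 (m = -5*(-2)/2 = -1/2*(-10) = 5)
-117 + X(12)*m = -117 - 12*5 = -117 - 60 = -177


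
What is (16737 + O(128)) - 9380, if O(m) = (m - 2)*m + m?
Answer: 23613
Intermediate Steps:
O(m) = m + m*(-2 + m) (O(m) = (-2 + m)*m + m = m*(-2 + m) + m = m + m*(-2 + m))
(16737 + O(128)) - 9380 = (16737 + 128*(-1 + 128)) - 9380 = (16737 + 128*127) - 9380 = (16737 + 16256) - 9380 = 32993 - 9380 = 23613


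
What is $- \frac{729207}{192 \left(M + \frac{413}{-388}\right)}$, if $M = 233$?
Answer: $- \frac{7859231}{479952} \approx -16.375$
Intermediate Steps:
$- \frac{729207}{192 \left(M + \frac{413}{-388}\right)} = - \frac{729207}{192 \left(233 + \frac{413}{-388}\right)} = - \frac{729207}{192 \left(233 + 413 \left(- \frac{1}{388}\right)\right)} = - \frac{729207}{192 \left(233 - \frac{413}{388}\right)} = - \frac{729207}{192 \cdot \frac{89991}{388}} = - \frac{729207}{\frac{4319568}{97}} = \left(-729207\right) \frac{97}{4319568} = - \frac{7859231}{479952}$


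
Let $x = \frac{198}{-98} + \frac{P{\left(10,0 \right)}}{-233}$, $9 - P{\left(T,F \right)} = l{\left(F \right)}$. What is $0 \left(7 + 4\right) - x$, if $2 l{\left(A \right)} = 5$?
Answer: $\frac{46771}{22834} \approx 2.0483$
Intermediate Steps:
$l{\left(A \right)} = \frac{5}{2}$ ($l{\left(A \right)} = \frac{1}{2} \cdot 5 = \frac{5}{2}$)
$P{\left(T,F \right)} = \frac{13}{2}$ ($P{\left(T,F \right)} = 9 - \frac{5}{2} = \frac{13}{2}$)
$x = - \frac{46771}{22834}$ ($x = \frac{198}{-98} + \frac{13}{2 \left(-233\right)} = 198 \left(- \frac{1}{98}\right) + \frac{13}{2} \left(- \frac{1}{233}\right) = - \frac{99}{49} - \frac{13}{466} = - \frac{46771}{22834} \approx -2.0483$)
$0 \left(7 + 4\right) - x = 0 \left(7 + 4\right) - - \frac{46771}{22834} = 0 \cdot 11 + \frac{46771}{22834} = 0 + \frac{46771}{22834} = \frac{46771}{22834}$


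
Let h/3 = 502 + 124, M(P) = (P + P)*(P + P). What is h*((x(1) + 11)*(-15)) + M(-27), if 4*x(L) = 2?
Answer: -321039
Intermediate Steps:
x(L) = ½ (x(L) = (¼)*2 = ½)
M(P) = 4*P² (M(P) = (2*P)*(2*P) = 4*P²)
h = 1878 (h = 3*(502 + 124) = 3*626 = 1878)
h*((x(1) + 11)*(-15)) + M(-27) = 1878*((½ + 11)*(-15)) + 4*(-27)² = 1878*((23/2)*(-15)) + 4*729 = 1878*(-345/2) + 2916 = -323955 + 2916 = -321039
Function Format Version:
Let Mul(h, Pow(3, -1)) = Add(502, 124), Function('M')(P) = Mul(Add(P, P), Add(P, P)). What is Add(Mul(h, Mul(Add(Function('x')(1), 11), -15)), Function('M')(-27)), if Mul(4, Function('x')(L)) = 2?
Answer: -321039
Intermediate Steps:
Function('x')(L) = Rational(1, 2) (Function('x')(L) = Mul(Rational(1, 4), 2) = Rational(1, 2))
Function('M')(P) = Mul(4, Pow(P, 2)) (Function('M')(P) = Mul(Mul(2, P), Mul(2, P)) = Mul(4, Pow(P, 2)))
h = 1878 (h = Mul(3, Add(502, 124)) = Mul(3, 626) = 1878)
Add(Mul(h, Mul(Add(Function('x')(1), 11), -15)), Function('M')(-27)) = Add(Mul(1878, Mul(Add(Rational(1, 2), 11), -15)), Mul(4, Pow(-27, 2))) = Add(Mul(1878, Mul(Rational(23, 2), -15)), Mul(4, 729)) = Add(Mul(1878, Rational(-345, 2)), 2916) = Add(-323955, 2916) = -321039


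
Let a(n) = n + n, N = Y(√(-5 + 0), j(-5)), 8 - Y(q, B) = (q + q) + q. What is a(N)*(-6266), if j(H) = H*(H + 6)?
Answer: -100256 + 37596*I*√5 ≈ -1.0026e+5 + 84067.0*I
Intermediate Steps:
j(H) = H*(6 + H)
Y(q, B) = 8 - 3*q (Y(q, B) = 8 - ((q + q) + q) = 8 - (2*q + q) = 8 - 3*q)
N = 8 - 3*I*√5 (N = 8 - 3*√(-5 + 0) = 8 - 3*I*√5 ≈ 8.0 - 6.7082*I)
a(n) = 2*n
a(N)*(-6266) = (2*(8 - 3*I*√5))*(-6266) = (16 - 6*I*√5)*(-6266) = -100256 + 37596*I*√5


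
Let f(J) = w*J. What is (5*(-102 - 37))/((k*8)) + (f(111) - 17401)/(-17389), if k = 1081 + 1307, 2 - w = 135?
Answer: 602375701/332199456 ≈ 1.8133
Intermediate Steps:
w = -133 (w = 2 - 1*135 = 2 - 135 = -133)
f(J) = -133*J
k = 2388
(5*(-102 - 37))/((k*8)) + (f(111) - 17401)/(-17389) = (5*(-102 - 37))/((2388*8)) + (-133*111 - 17401)/(-17389) = (5*(-139))/19104 + (-14763 - 17401)*(-1/17389) = -695*1/19104 - 32164*(-1/17389) = -695/19104 + 32164/17389 = 602375701/332199456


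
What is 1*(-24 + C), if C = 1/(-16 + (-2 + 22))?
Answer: -95/4 ≈ -23.750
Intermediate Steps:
C = ¼ (C = 1/(-16 + 20) = 1/4 = ¼ ≈ 0.25000)
1*(-24 + C) = 1*(-24 + ¼) = 1*(-95/4) = -95/4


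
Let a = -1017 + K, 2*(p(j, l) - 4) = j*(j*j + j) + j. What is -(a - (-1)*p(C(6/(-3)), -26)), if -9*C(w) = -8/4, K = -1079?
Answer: 1524965/729 ≈ 2091.9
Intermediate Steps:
C(w) = 2/9 (C(w) = -(-8)/(9*4) = -⅑*(-2) = 2/9)
p(j, l) = 4 + j/2 + j*(j + j²)/2 (p(j, l) = 4 + (j*(j*j + j) + j)/2 = 4 + (j*(j² + j) + j)/2 = 4 + (j*(j + j²) + j)/2 = 4 + (j + j*(j + j²))/2 = 4 + (j/2 + j*(j + j²)/2) = 4 + j/2 + j*(j + j²)/2)
a = -2096 (a = -1017 - 1079 = -2096)
-(a - (-1)*p(C(6/(-3)), -26)) = -(-2096 - (-1)*(4 + (½)*(2/9) + (2/9)²/2 + (2/9)³/2)) = -(-2096 - (-1)*(4 + ⅑ + (½)*(4/81) + (½)*(8/729))) = -(-2096 - (-1)*(4 + ⅑ + 2/81 + 4/729)) = -(-2096 - (-1)*3019/729) = -(-2096 - 1*(-3019/729)) = -(-2096 + 3019/729) = -1*(-1524965/729) = 1524965/729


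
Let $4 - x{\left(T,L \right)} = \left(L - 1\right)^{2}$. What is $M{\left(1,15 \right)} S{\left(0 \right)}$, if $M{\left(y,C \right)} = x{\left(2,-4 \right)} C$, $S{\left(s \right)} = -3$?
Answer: $945$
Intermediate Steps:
$x{\left(T,L \right)} = 4 - \left(-1 + L\right)^{2}$ ($x{\left(T,L \right)} = 4 - \left(L - 1\right)^{2} = 4 - \left(-1 + L\right)^{2}$)
$M{\left(y,C \right)} = - 21 C$ ($M{\left(y,C \right)} = \left(4 - \left(-1 - 4\right)^{2}\right) C = \left(4 - \left(-5\right)^{2}\right) C = \left(4 - 25\right) C = - 21 C$)
$M{\left(1,15 \right)} S{\left(0 \right)} = \left(-21\right) 15 \left(-3\right) = \left(-315\right) \left(-3\right) = 945$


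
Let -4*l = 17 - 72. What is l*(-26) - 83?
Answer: -881/2 ≈ -440.50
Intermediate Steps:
l = 55/4 (l = -(17 - 72)/4 = -¼*(-55) = 55/4 ≈ 13.750)
l*(-26) - 83 = (55/4)*(-26) - 83 = -715/2 - 83 = -881/2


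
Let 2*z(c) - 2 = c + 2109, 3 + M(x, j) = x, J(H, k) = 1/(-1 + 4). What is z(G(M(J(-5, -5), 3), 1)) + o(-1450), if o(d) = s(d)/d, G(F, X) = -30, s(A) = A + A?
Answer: 2085/2 ≈ 1042.5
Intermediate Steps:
J(H, k) = ⅓ (J(H, k) = 1/3 = ⅓)
s(A) = 2*A
M(x, j) = -3 + x
o(d) = 2 (o(d) = (2*d)/d = 2)
z(c) = 2111/2 + c/2 (z(c) = 1 + (c + 2109)/2 = 1 + (2109 + c)/2 = 1 + (2109/2 + c/2) = 2111/2 + c/2)
z(G(M(J(-5, -5), 3), 1)) + o(-1450) = (2111/2 + (½)*(-30)) + 2 = (2111/2 - 15) + 2 = 2081/2 + 2 = 2085/2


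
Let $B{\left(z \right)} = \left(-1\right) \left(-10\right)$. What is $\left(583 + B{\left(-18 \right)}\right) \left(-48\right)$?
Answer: $-28464$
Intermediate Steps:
$B{\left(z \right)} = 10$
$\left(583 + B{\left(-18 \right)}\right) \left(-48\right) = \left(583 + 10\right) \left(-48\right) = 593 \left(-48\right) = -28464$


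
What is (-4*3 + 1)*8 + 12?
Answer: -76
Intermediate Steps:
(-4*3 + 1)*8 + 12 = (-12 + 1)*8 + 12 = -11*8 + 12 = -88 + 12 = -76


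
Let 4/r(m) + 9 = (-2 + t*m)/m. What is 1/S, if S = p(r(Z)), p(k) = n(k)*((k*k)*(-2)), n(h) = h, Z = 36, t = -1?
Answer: 5929741/746496 ≈ 7.9434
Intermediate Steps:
r(m) = 4/(-9 + (-2 - m)/m)
p(k) = -2*k³ (p(k) = k*((k*k)*(-2)) = k*(k²*(-2)) = k*(-2*k²) = -2*k³)
S = 746496/5929741 (S = -2*(-373248/(1 + 5*36)³) = -2*(-373248/(1 + 180)³) = -2*(-2*36/181)³ = -2*(-2*36*1/181)³ = -2*(-72/181)³ = -2*(-373248/5929741) = 746496/5929741 ≈ 0.12589)
1/S = 1/(746496/5929741) = 5929741/746496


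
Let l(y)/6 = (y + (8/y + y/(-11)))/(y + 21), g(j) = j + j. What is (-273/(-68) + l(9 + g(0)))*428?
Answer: 20993293/8415 ≈ 2494.7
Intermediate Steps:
g(j) = 2*j
l(y) = 6*(8/y + 10*y/11)/(21 + y) (l(y) = 6*((y + (8/y + y/(-11)))/(y + 21)) = 6*((y + (8/y + y*(-1/11)))/(21 + y)) = 6*((y + (8/y - y/11))/(21 + y)) = 6*((8/y + 10*y/11)/(21 + y)) = 6*(8/y + 10*y/11)/(21 + y))
(-273/(-68) + l(9 + g(0)))*428 = (-273/(-68) + 12*(44 + 5*(9 + 2*0)²)/(11*(9 + 2*0)*(21 + (9 + 2*0))))*428 = (-273*(-1/68) + 12*(44 + 5*(9 + 0)²)/(11*(9 + 0)*(21 + (9 + 0))))*428 = (273/68 + (12/11)*(44 + 5*9²)/(9*(21 + 9)))*428 = (273/68 + (12/11)*(⅑)*(44 + 5*81)/30)*428 = (273/68 + (12/11)*(⅑)*(1/30)*(44 + 405))*428 = (273/68 + (12/11)*(⅑)*(1/30)*449)*428 = (273/68 + 898/495)*428 = (196199/33660)*428 = 20993293/8415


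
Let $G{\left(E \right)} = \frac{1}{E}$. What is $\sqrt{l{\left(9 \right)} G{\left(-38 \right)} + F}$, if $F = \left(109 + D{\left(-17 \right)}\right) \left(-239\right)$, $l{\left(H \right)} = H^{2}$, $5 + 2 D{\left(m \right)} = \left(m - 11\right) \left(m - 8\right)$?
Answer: $\frac{i \sqrt{39387133}}{19} \approx 330.31 i$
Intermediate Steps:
$D{\left(m \right)} = - \frac{5}{2} + \frac{\left(-11 + m\right) \left(-8 + m\right)}{2}$ ($D{\left(m \right)} = - \frac{5}{2} + \frac{\left(m - 11\right) \left(m - 8\right)}{2} = - \frac{5}{2} + \frac{\left(-11 + m\right) \left(-8 + m\right)}{2}$)
$F = - \frac{218207}{2}$ ($F = \left(109 + \left(\frac{83}{2} + \frac{\left(-17\right)^{2}}{2} - - \frac{323}{2}\right)\right) \left(-239\right) = \left(109 + \left(\frac{83}{2} + \frac{1}{2} \cdot 289 + \frac{323}{2}\right)\right) \left(-239\right) = \left(109 + \left(\frac{83}{2} + \frac{289}{2} + \frac{323}{2}\right)\right) \left(-239\right) = \left(109 + \frac{695}{2}\right) \left(-239\right) = \frac{913}{2} \left(-239\right) = - \frac{218207}{2} \approx -1.091 \cdot 10^{5}$)
$\sqrt{l{\left(9 \right)} G{\left(-38 \right)} + F} = \sqrt{\frac{9^{2}}{-38} - \frac{218207}{2}} = \sqrt{81 \left(- \frac{1}{38}\right) - \frac{218207}{2}} = \sqrt{- \frac{81}{38} - \frac{218207}{2}} = \sqrt{- \frac{2073007}{19}} = \frac{i \sqrt{39387133}}{19}$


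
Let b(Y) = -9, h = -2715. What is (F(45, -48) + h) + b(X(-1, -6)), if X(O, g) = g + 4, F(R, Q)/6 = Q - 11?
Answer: -3078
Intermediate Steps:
F(R, Q) = -66 + 6*Q (F(R, Q) = 6*(Q - 11) = 6*(-11 + Q) = -66 + 6*Q)
X(O, g) = 4 + g
(F(45, -48) + h) + b(X(-1, -6)) = ((-66 + 6*(-48)) - 2715) - 9 = ((-66 - 288) - 2715) - 9 = (-354 - 2715) - 9 = -3069 - 9 = -3078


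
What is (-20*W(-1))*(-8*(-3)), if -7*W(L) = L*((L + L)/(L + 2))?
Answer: 960/7 ≈ 137.14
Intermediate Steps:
W(L) = -2*L²/(7*(2 + L)) (W(L) = -L*(L + L)/(L + 2)/7 = -L*(2*L)/(2 + L)/7 = -L*2*L/(2 + L)/7 = -2*L²/(7*(2 + L)))
(-20*W(-1))*(-8*(-3)) = (-(-40)*(-1)²/(14 + 7*(-1)))*(-8*(-3)) = -(-40)/(14 - 7)*24 = -(-40)/7*24 = -20*(-2/7)*24 = (40/7)*24 = 960/7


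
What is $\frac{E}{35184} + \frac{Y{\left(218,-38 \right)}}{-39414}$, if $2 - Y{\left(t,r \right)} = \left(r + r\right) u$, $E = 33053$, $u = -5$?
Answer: $\frac{219341749}{231123696} \approx 0.94902$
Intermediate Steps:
$Y{\left(t,r \right)} = 2 + 10 r$ ($Y{\left(t,r \right)} = 2 - \left(r + r\right) \left(-5\right) = 2 - 2 r \left(-5\right) = 2 - - 10 r = 2 + 10 r$)
$\frac{E}{35184} + \frac{Y{\left(218,-38 \right)}}{-39414} = \frac{33053}{35184} + \frac{2 + 10 \left(-38\right)}{-39414} = 33053 \cdot \frac{1}{35184} + \left(2 - 380\right) \left(- \frac{1}{39414}\right) = \frac{33053}{35184} - - \frac{63}{6569} = \frac{33053}{35184} + \frac{63}{6569} = \frac{219341749}{231123696}$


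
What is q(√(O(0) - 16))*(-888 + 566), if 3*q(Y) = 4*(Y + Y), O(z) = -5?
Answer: -2576*I*√21/3 ≈ -3934.9*I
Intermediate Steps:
q(Y) = 8*Y/3 (q(Y) = (4*(Y + Y))/3 = (4*(2*Y))/3 = (8*Y)/3 = 8*Y/3)
q(√(O(0) - 16))*(-888 + 566) = (8*√(-5 - 16)/3)*(-888 + 566) = (8*√(-21)/3)*(-322) = (8*(I*√21)/3)*(-322) = (8*I*√21/3)*(-322) = -2576*I*√21/3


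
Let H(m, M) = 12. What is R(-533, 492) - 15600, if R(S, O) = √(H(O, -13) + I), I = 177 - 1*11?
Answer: -15600 + √178 ≈ -15587.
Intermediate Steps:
I = 166 (I = 177 - 11 = 166)
R(S, O) = √178 (R(S, O) = √(12 + 166) = √178)
R(-533, 492) - 15600 = √178 - 15600 = -15600 + √178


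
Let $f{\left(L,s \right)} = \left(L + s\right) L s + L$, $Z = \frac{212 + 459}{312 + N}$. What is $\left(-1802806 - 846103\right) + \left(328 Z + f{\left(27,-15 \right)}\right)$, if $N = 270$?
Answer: $- \frac{772128878}{291} \approx -2.6534 \cdot 10^{6}$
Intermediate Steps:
$Z = \frac{671}{582}$ ($Z = \frac{212 + 459}{312 + 270} = \frac{671}{582} \approx 1.1529$)
$f{\left(L,s \right)} = L + L s \left(L + s\right)$ ($f{\left(L,s \right)} = L \left(L + s\right) s + L = L s \left(L + s\right) + L = L + L s \left(L + s\right)$)
$\left(-1802806 - 846103\right) + \left(328 Z + f{\left(27,-15 \right)}\right) = \left(-1802806 - 846103\right) + \left(328 \cdot \frac{671}{582} + 27 \left(1 + \left(-15\right)^{2} + 27 \left(-15\right)\right)\right) = -2648909 + \left(\frac{110044}{291} + 27 \left(1 + 225 - 405\right)\right) = -2648909 + \left(\frac{110044}{291} + 27 \left(-179\right)\right) = -2648909 + \left(\frac{110044}{291} - 4833\right) = -2648909 - \frac{1296359}{291} = - \frac{772128878}{291}$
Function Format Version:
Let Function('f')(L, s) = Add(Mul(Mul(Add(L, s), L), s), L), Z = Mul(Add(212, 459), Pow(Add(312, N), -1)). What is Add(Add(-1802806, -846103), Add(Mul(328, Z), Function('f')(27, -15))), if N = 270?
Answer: Rational(-772128878, 291) ≈ -2.6534e+6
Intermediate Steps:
Z = Rational(671, 582) (Z = Mul(Add(212, 459), Pow(Add(312, 270), -1)) = Mul(671, Pow(582, -1)) = Mul(671, Rational(1, 582)) = Rational(671, 582) ≈ 1.1529)
Function('f')(L, s) = Add(L, Mul(L, s, Add(L, s))) (Function('f')(L, s) = Add(Mul(Mul(L, Add(L, s)), s), L) = Add(Mul(L, s, Add(L, s)), L) = Add(L, Mul(L, s, Add(L, s))))
Add(Add(-1802806, -846103), Add(Mul(328, Z), Function('f')(27, -15))) = Add(Add(-1802806, -846103), Add(Mul(328, Rational(671, 582)), Mul(27, Add(1, Pow(-15, 2), Mul(27, -15))))) = Add(-2648909, Add(Rational(110044, 291), Mul(27, Add(1, 225, -405)))) = Add(-2648909, Add(Rational(110044, 291), Mul(27, -179))) = Add(-2648909, Add(Rational(110044, 291), -4833)) = Add(-2648909, Rational(-1296359, 291)) = Rational(-772128878, 291)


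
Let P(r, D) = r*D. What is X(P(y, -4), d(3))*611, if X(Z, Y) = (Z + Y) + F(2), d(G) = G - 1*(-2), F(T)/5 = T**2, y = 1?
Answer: 12831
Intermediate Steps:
F(T) = 5*T**2
P(r, D) = D*r
d(G) = 2 + G (d(G) = G + 2 = 2 + G)
X(Z, Y) = 20 + Y + Z (X(Z, Y) = (Z + Y) + 5*2**2 = (Y + Z) + 5*4 = (Y + Z) + 20 = 20 + Y + Z)
X(P(y, -4), d(3))*611 = (20 + (2 + 3) - 4*1)*611 = (20 + 5 - 4)*611 = 21*611 = 12831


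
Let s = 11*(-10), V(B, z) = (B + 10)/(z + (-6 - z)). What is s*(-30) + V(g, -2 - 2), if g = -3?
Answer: 19793/6 ≈ 3298.8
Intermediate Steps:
V(B, z) = -5/3 - B/6 (V(B, z) = (10 + B)/(-6) = (10 + B)*(-1/6) = -5/3 - B/6)
s = -110
s*(-30) + V(g, -2 - 2) = -110*(-30) + (-5/3 - 1/6*(-3)) = 3300 + (-5/3 + 1/2) = 3300 - 7/6 = 19793/6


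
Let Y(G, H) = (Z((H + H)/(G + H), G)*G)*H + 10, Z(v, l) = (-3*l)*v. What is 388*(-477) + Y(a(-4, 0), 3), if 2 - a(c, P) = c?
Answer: -185282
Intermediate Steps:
a(c, P) = 2 - c
Z(v, l) = -3*l*v
Y(G, H) = 10 - 6*G²*H²/(G + H) (Y(G, H) = ((-3*G*(H + H)/(G + H))*G)*H + 10 = ((-3*G*(2*H)/(G + H))*G)*H + 10 = ((-3*G*2*H/(G + H))*G)*H + 10 = ((-6*G*H/(G + H))*G)*H + 10 = (-6*H*G²/(G + H))*H + 10 = -6*G²*H²/(G + H) + 10 = 10 - 6*G²*H²/(G + H))
388*(-477) + Y(a(-4, 0), 3) = 388*(-477) + 2*(5*(2 - 1*(-4)) + 5*3 - 3*(2 - 1*(-4))²*3²)/((2 - 1*(-4)) + 3) = -185076 + 2*(5*(2 + 4) + 15 - 3*(2 + 4)²*9)/((2 + 4) + 3) = -185076 + 2*(5*6 + 15 - 3*6²*9)/(6 + 3) = -185076 + 2*(30 + 15 - 3*36*9)/9 = -185076 + 2*(⅑)*(30 + 15 - 972) = -185076 + 2*(⅑)*(-927) = -185076 - 206 = -185282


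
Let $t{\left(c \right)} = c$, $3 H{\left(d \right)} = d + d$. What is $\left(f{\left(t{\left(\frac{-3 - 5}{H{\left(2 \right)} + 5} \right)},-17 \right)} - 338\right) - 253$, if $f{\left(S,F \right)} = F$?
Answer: $-608$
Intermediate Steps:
$H{\left(d \right)} = \frac{2 d}{3}$ ($H{\left(d \right)} = \frac{d + d}{3} = \frac{2 d}{3}$)
$\left(f{\left(t{\left(\frac{-3 - 5}{H{\left(2 \right)} + 5} \right)},-17 \right)} - 338\right) - 253 = \left(-17 - 338\right) - 253 = -355 - 253 = -608$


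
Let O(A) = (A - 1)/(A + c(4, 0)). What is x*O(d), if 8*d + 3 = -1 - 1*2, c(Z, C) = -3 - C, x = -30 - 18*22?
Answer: -994/5 ≈ -198.80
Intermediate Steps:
x = -426 (x = -30 - 396 = -426)
d = -3/4 (d = -3/8 + (-1 - 1*2)/8 = -3/8 + (-1 - 2)/8 = -3/8 + (1/8)*(-3) = -3/8 - 3/8 = -3/4 ≈ -0.75000)
O(A) = (-1 + A)/(-3 + A) (O(A) = (A - 1)/(A + (-3 - 1*0)) = (-1 + A)/(A + (-3 + 0)) = (-1 + A)/(A - 3) = (-1 + A)/(-3 + A))
x*O(d) = -426*(-1 - 3/4)/(-3 - 3/4) = -426*(-7)/((-15/4)*4) = -(-568)*(-7)/(5*4) = -426*7/15 = -994/5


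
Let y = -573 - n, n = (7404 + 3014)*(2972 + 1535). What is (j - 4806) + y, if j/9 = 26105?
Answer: -46724360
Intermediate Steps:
j = 234945 (j = 9*26105 = 234945)
n = 46953926 (n = 10418*4507 = 46953926)
y = -46954499 (y = -573 - 1*46953926 = -573 - 46953926 = -46954499)
(j - 4806) + y = (234945 - 4806) - 46954499 = 230139 - 46954499 = -46724360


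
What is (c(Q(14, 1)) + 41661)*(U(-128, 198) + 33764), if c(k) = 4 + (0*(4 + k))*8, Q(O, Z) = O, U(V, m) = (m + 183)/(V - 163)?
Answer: 136452083365/97 ≈ 1.4067e+9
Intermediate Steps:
U(V, m) = (183 + m)/(-163 + V)
c(k) = 4 (c(k) = 4 + 0*8 = 4 + 0 = 4)
(c(Q(14, 1)) + 41661)*(U(-128, 198) + 33764) = (4 + 41661)*((183 + 198)/(-163 - 128) + 33764) = 41665*(381/(-291) + 33764) = 41665*(-1/291*381 + 33764) = 41665*(-127/97 + 33764) = 41665*(3274981/97) = 136452083365/97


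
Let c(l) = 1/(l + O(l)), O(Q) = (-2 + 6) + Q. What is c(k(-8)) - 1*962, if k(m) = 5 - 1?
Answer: -11543/12 ≈ -961.92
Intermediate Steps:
O(Q) = 4 + Q
k(m) = 4
c(l) = 1/(4 + 2*l) (c(l) = 1/(l + (4 + l)) = 1/(4 + 2*l))
c(k(-8)) - 1*962 = 1/(2*(2 + 4)) - 1*962 = (1/2)/6 - 962 = (1/2)*(1/6) - 962 = 1/12 - 962 = -11543/12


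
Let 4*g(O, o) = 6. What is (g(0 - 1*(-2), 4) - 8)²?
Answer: 169/4 ≈ 42.250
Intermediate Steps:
g(O, o) = 3/2 (g(O, o) = (¼)*6 = 3/2)
(g(0 - 1*(-2), 4) - 8)² = (3/2 - 8)² = (-13/2)² = 169/4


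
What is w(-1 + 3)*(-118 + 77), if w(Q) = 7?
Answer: -287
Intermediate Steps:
w(-1 + 3)*(-118 + 77) = 7*(-118 + 77) = 7*(-41) = -287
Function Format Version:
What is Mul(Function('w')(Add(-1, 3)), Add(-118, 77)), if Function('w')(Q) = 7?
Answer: -287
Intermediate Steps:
Mul(Function('w')(Add(-1, 3)), Add(-118, 77)) = Mul(7, Add(-118, 77)) = Mul(7, -41) = -287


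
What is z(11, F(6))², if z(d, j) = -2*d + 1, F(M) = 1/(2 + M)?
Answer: 441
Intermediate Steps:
z(d, j) = 1 - 2*d
z(11, F(6))² = (1 - 2*11)² = (1 - 22)² = (-21)² = 441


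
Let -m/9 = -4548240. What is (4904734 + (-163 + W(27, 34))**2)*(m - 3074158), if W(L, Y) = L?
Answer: 186393497646460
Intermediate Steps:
m = 40934160 (m = -9*(-4548240) = 40934160)
(4904734 + (-163 + W(27, 34))**2)*(m - 3074158) = (4904734 + (-163 + 27)**2)*(40934160 - 3074158) = (4904734 + (-136)**2)*37860002 = (4904734 + 18496)*37860002 = 4923230*37860002 = 186393497646460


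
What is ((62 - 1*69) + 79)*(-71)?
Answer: -5112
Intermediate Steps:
((62 - 1*69) + 79)*(-71) = ((62 - 69) + 79)*(-71) = (-7 + 79)*(-71) = 72*(-71) = -5112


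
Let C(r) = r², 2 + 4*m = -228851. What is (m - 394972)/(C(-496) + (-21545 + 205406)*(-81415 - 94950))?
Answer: 1808741/129705596996 ≈ 1.3945e-5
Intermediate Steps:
m = -228853/4 (m = -½ + (¼)*(-228851) = -½ - 228851/4 = -228853/4 ≈ -57213.)
(m - 394972)/(C(-496) + (-21545 + 205406)*(-81415 - 94950)) = (-228853/4 - 394972)/((-496)² + (-21545 + 205406)*(-81415 - 94950)) = -1808741/(4*(246016 + 183861*(-176365))) = -1808741/(4*(246016 - 32426645265)) = -1808741/4/(-32426399249) = -1808741/4*(-1/32426399249) = 1808741/129705596996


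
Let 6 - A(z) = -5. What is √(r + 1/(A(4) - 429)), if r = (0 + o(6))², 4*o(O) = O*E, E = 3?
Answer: √3537743/418 ≈ 4.4997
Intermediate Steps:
A(z) = 11 (A(z) = 6 - 1*(-5) = 6 + 5 = 11)
o(O) = 3*O/4 (o(O) = (O*3)/4 = (3*O)/4 = 3*O/4)
r = 81/4 (r = (0 + (¾)*6)² = (0 + 9/2)² = (9/2)² = 81/4 ≈ 20.250)
√(r + 1/(A(4) - 429)) = √(81/4 + 1/(11 - 429)) = √(81/4 + 1/(-418)) = √(81/4 - 1/418) = √(16927/836) = √3537743/418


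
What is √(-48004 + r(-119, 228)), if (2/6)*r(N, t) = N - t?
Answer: I*√49045 ≈ 221.46*I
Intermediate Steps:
r(N, t) = -3*t + 3*N (r(N, t) = 3*(N - t) = -3*t + 3*N)
√(-48004 + r(-119, 228)) = √(-48004 + (-3*228 + 3*(-119))) = √(-48004 + (-684 - 357)) = √(-48004 - 1041) = √(-49045) = I*√49045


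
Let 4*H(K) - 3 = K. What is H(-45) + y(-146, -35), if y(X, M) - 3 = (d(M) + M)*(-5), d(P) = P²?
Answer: -11915/2 ≈ -5957.5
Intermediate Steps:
H(K) = ¾ + K/4
y(X, M) = 3 - 5*M - 5*M² (y(X, M) = 3 + (M² + M)*(-5) = 3 + (M + M²)*(-5) = 3 + (-5*M - 5*M²) = 3 - 5*M - 5*M²)
H(-45) + y(-146, -35) = (¾ + (¼)*(-45)) + (3 - 5*(-35) - 5*(-35)²) = (¾ - 45/4) + (3 + 175 - 5*1225) = -21/2 + (3 + 175 - 6125) = -21/2 - 5947 = -11915/2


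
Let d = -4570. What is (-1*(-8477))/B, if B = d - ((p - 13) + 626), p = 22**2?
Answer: -8477/5667 ≈ -1.4959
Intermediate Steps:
p = 484
B = -5667 (B = -4570 - ((484 - 13) + 626) = -4570 - (471 + 626) = -4570 - 1*1097 = -4570 - 1097 = -5667)
(-1*(-8477))/B = -1*(-8477)/(-5667) = 8477*(-1/5667) = -8477/5667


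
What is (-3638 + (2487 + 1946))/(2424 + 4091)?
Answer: 159/1303 ≈ 0.12203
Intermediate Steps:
(-3638 + (2487 + 1946))/(2424 + 4091) = (-3638 + 4433)/6515 = 795*(1/6515) = 159/1303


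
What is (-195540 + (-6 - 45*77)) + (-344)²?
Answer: -80675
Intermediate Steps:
(-195540 + (-6 - 45*77)) + (-344)² = (-195540 + (-6 - 3465)) + 118336 = (-195540 - 3471) + 118336 = -199011 + 118336 = -80675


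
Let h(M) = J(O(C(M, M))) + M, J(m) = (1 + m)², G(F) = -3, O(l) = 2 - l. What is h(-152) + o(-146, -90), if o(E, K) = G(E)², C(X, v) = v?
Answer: 23882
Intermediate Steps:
o(E, K) = 9 (o(E, K) = (-3)² = 9)
h(M) = M + (3 - M)² (h(M) = (1 + (2 - M))² + M = (3 - M)² + M = M + (3 - M)²)
h(-152) + o(-146, -90) = (-152 + (-3 - 152)²) + 9 = (-152 + (-155)²) + 9 = (-152 + 24025) + 9 = 23873 + 9 = 23882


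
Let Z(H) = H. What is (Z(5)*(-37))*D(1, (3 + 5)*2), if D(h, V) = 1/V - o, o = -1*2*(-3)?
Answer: 17575/16 ≈ 1098.4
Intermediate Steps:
o = 6 (o = -2*(-3) = 6)
D(h, V) = -6 + 1/V (D(h, V) = 1/V - 1*6 = 1/V - 6 = -6 + 1/V)
(Z(5)*(-37))*D(1, (3 + 5)*2) = (5*(-37))*(-6 + 1/((3 + 5)*2)) = -185*(-6 + 1/(8*2)) = -185*(-6 + 1/16) = -185*(-95/16) = 17575/16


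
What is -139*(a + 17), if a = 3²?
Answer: -3614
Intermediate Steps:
a = 9
-139*(a + 17) = -139*(9 + 17) = -139*26 = -3614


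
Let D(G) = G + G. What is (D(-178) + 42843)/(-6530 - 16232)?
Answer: -42487/22762 ≈ -1.8666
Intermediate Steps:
D(G) = 2*G
(D(-178) + 42843)/(-6530 - 16232) = (2*(-178) + 42843)/(-6530 - 16232) = (-356 + 42843)/(-22762) = 42487*(-1/22762) = -42487/22762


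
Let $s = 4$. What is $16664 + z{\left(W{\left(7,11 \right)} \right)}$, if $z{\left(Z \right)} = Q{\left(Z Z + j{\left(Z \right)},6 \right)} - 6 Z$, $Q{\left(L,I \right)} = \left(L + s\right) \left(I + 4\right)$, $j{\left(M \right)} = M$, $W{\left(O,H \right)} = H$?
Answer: $17958$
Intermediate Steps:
$Q{\left(L,I \right)} = \left(4 + I\right) \left(4 + L\right)$ ($Q{\left(L,I \right)} = \left(L + 4\right) \left(I + 4\right) = \left(4 + L\right) \left(4 + I\right) = \left(4 + I\right) \left(4 + L\right)$)
$z{\left(Z \right)} = 40 + 4 Z + 10 Z^{2}$ ($z{\left(Z \right)} = \left(16 + 4 \cdot 6 + 4 \left(Z Z + Z\right) + 6 \left(Z Z + Z\right)\right) - 6 Z = \left(16 + 24 + 4 \left(Z^{2} + Z\right) + 6 \left(Z^{2} + Z\right)\right) - 6 Z = \left(16 + 24 + 4 \left(Z + Z^{2}\right) + 6 \left(Z + Z^{2}\right)\right) - 6 Z = \left(16 + 24 + \left(4 Z + 4 Z^{2}\right) + \left(6 Z + 6 Z^{2}\right)\right) - 6 Z = \left(40 + 10 Z + 10 Z^{2}\right) - 6 Z = 40 + 4 Z + 10 Z^{2}$)
$16664 + z{\left(W{\left(7,11 \right)} \right)} = 16664 + \left(40 + 4 \cdot 11 + 10 \cdot 11^{2}\right) = 16664 + \left(40 + 44 + 10 \cdot 121\right) = 16664 + \left(40 + 44 + 1210\right) = 16664 + 1294 = 17958$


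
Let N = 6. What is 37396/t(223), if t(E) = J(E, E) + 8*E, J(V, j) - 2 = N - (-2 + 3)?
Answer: 37396/1791 ≈ 20.880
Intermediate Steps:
J(V, j) = 7 (J(V, j) = 2 + (6 - (-2 + 3)) = 2 + (6 - 1*1) = 2 + (6 - 1) = 2 + 5 = 7)
t(E) = 7 + 8*E
37396/t(223) = 37396/(7 + 8*223) = 37396/(7 + 1784) = 37396/1791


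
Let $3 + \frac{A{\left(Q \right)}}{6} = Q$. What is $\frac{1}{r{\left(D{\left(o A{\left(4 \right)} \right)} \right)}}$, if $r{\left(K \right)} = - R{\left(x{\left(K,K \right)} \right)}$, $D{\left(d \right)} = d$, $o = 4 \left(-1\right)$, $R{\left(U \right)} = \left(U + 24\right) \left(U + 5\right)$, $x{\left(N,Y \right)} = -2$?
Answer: $- \frac{1}{66} \approx -0.015152$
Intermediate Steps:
$A{\left(Q \right)} = -18 + 6 Q$
$R{\left(U \right)} = \left(5 + U\right) \left(24 + U\right)$ ($R{\left(U \right)} = \left(24 + U\right) \left(5 + U\right) = \left(5 + U\right) \left(24 + U\right)$)
$o = -4$
$r{\left(K \right)} = -66$ ($r{\left(K \right)} = - (120 + \left(-2\right)^{2} + 29 \left(-2\right)) = - (120 + 4 - 58) = \left(-1\right) 66 = -66$)
$\frac{1}{r{\left(D{\left(o A{\left(4 \right)} \right)} \right)}} = \frac{1}{-66} = - \frac{1}{66}$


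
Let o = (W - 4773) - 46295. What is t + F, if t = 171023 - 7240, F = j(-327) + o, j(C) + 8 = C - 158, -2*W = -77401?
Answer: 301845/2 ≈ 1.5092e+5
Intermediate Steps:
W = 77401/2 (W = -½*(-77401) = 77401/2 ≈ 38701.)
o = -24735/2 (o = (77401/2 - 4773) - 46295 = 67855/2 - 46295 = -24735/2 ≈ -12368.)
j(C) = -166 + C (j(C) = -8 + (C - 158) = -8 + (-158 + C) = -166 + C)
F = -25721/2 (F = (-166 - 327) - 24735/2 = -493 - 24735/2 = -25721/2 ≈ -12861.)
t = 163783
t + F = 163783 - 25721/2 = 301845/2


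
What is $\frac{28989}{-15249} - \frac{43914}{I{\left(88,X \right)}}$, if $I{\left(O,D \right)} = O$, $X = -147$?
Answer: $- \frac{112032603}{223652} \approx -500.92$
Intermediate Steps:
$\frac{28989}{-15249} - \frac{43914}{I{\left(88,X \right)}} = \frac{28989}{-15249} - \frac{43914}{88} = 28989 \left(- \frac{1}{15249}\right) - \frac{21957}{44} = - \frac{9663}{5083} - \frac{21957}{44} = - \frac{112032603}{223652}$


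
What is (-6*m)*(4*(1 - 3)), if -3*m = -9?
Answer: 144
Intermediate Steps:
m = 3 (m = -1/3*(-9) = 3)
(-6*m)*(4*(1 - 3)) = (-6*3)*(4*(1 - 3)) = -72*(-2) = -18*(-8) = 144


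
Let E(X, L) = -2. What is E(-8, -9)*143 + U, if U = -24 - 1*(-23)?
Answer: -287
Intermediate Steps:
U = -1 (U = -24 + 23 = -1)
E(-8, -9)*143 + U = -2*143 - 1 = -286 - 1 = -287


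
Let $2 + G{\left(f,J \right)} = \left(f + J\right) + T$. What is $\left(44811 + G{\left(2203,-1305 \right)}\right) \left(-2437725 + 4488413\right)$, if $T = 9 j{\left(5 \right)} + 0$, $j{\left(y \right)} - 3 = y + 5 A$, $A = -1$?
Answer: $93786164992$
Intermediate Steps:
$j{\left(y \right)} = -2 + y$ ($j{\left(y \right)} = 3 + \left(y + 5 \left(-1\right)\right) = 3 + \left(y - 5\right) = 3 + \left(-5 + y\right) = -2 + y$)
$T = 27$ ($T = 9 \left(-2 + 5\right) + 0 = 9 \cdot 3 + 0 = 27 + 0 = 27$)
$G{\left(f,J \right)} = 25 + J + f$ ($G{\left(f,J \right)} = -2 + \left(\left(f + J\right) + 27\right) = -2 + \left(\left(J + f\right) + 27\right) = -2 + \left(27 + J + f\right) = 25 + J + f$)
$\left(44811 + G{\left(2203,-1305 \right)}\right) \left(-2437725 + 4488413\right) = \left(44811 + \left(25 - 1305 + 2203\right)\right) \left(-2437725 + 4488413\right) = \left(44811 + 923\right) 2050688 = 45734 \cdot 2050688 = 93786164992$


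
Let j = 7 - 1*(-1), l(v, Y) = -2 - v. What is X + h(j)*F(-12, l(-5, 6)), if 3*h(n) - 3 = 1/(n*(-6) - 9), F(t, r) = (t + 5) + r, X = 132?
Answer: 21892/171 ≈ 128.02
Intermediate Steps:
F(t, r) = 5 + r + t (F(t, r) = (5 + t) + r = 5 + r + t)
j = 8 (j = 7 + 1 = 8)
h(n) = 1 + 1/(3*(-9 - 6*n)) (h(n) = 1 + 1/(3*(n*(-6) - 9)) = 1 + 1/(3*(-6*n - 9)) = 1 + 1/(3*(-9 - 6*n)))
X + h(j)*F(-12, l(-5, 6)) = 132 + (2*(13 + 9*8)/(9*(3 + 2*8)))*(5 + (-2 - 1*(-5)) - 12) = 132 + (2*(13 + 72)/(9*(3 + 16)))*(5 + (-2 + 5) - 12) = 132 + ((2/9)*85/19)*(5 + 3 - 12) = 132 + ((2/9)*(1/19)*85)*(-4) = 132 + (170/171)*(-4) = 132 - 680/171 = 21892/171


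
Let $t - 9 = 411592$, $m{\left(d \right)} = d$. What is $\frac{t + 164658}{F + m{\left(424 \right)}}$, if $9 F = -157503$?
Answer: $- \frac{1728777}{51229} \approx -33.746$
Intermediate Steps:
$F = - \frac{52501}{3}$ ($F = \frac{1}{9} \left(-157503\right) = - \frac{52501}{3} \approx -17500.0$)
$t = 411601$ ($t = 9 + 411592 = 411601$)
$\frac{t + 164658}{F + m{\left(424 \right)}} = \frac{411601 + 164658}{- \frac{52501}{3} + 424} = \frac{576259}{- \frac{51229}{3}} = 576259 \left(- \frac{3}{51229}\right) = - \frac{1728777}{51229}$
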